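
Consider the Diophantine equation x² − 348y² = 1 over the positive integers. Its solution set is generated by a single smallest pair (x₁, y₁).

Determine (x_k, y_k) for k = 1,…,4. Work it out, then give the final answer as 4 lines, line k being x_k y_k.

1567 84
4910977 263256
15391000351 825044220
48235390189057 2585688322224

√348 = [18; 1,1,1,8,1,1,1,36, …], period ℓ=8 (even) → k=7
step 0: (18, 1)  from 18·(1,0) + (0,1)
…
step 5: (541, 29)  from 1·(485,26) + (56,3)
step 6: (1026, 55)  from 1·(541,29) + (485,26)
step 7: (1567, 84)  from 1·(1026,55) + (541,29)
fundamental: x₁=1567, y₁=84  (since 2455489 − 348·7056 = 1)
k=2:  x_2 = 1567·1567+348·84·84 = 4910977,  y_2 = 1567·84+84·1567 = 263256
k=3:  x_3 = 1567·4910977+348·84·263256 = 15391000351,  y_3 = 1567·263256+84·4910977 = 825044220
k=4:  x_4 = 1567·15391000351+348·84·825044220 = 48235390189057,  y_4 = 1567·825044220+84·15391000351 = 2585688322224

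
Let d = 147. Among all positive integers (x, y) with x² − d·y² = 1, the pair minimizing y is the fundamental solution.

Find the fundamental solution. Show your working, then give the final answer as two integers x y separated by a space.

97 8

d=147: √d = [12; 8,24] (ℓ=2, even), read p_1/q_1
k=0  a_k=12  p_k/q_k = 12/1
k=1  a_k=8  p_k/q_k = 97/8
→ (97, 8).  Check: 97²=9409, 147·8²=9408, difference 1.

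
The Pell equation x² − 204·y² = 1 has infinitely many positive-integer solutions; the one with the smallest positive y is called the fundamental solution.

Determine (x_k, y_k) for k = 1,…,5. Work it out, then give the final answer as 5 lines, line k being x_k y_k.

4999 350
49980001 3499300
499700044999 34986001050
4996000999920001 349790034998600
49950017497500124999 3497200734930001750

√204 → a₀=14, period (3,1,1,6,1,1,3,28); ℓ=8 even so k=7
i=0: a=14 ⇒ p=14, q=1
…
i=2: a=1 ⇒ p=57, q=4
i=3: a=1 ⇒ p=100, q=7
i=4: a=6 ⇒ p=657, q=46
i=5: a=1 ⇒ p=757, q=53
i=6: a=1 ⇒ p=1414, q=99
i=7: a=3 ⇒ p=4999, q=350
fundamental: x₁=4999, y₁=350  (since 24990001 − 204·122500 = 1)
n=2: (4999,350)∘(4999,350) = (4999·4999+204·350·350, 4999·350+350·4999) = (49980001,3499300)
n=3: (49980001,3499300)∘(4999,350) = (4999·49980001+204·350·3499300, 4999·3499300+350·49980001) = (499700044999,34986001050)
n=4: (499700044999,34986001050)∘(4999,350) = (4999·499700044999+204·350·34986001050, 4999·34986001050+350·499700044999) = (4996000999920001,349790034998600)
n=5: (4996000999920001,349790034998600)∘(4999,350) = (4999·4996000999920001+204·350·349790034998600, 4999·349790034998600+350·4996000999920001) = (49950017497500124999,3497200734930001750)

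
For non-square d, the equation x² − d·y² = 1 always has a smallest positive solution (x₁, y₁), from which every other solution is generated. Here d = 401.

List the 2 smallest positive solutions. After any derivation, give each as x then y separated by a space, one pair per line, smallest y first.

d=401: √d = [20; 40] (ℓ=1, odd), read p_1/q_1
i=0: a=20 ⇒ p=20, q=1
i=1: a=40 ⇒ p=801, q=40
fundamental: x₁=801, y₁=40  (since 641601 − 401·1600 = 1)
(x_2, y_2) = (801·801 + 401·40·40, 801·40 + 40·801) = (1283201, 64080)

801 40
1283201 64080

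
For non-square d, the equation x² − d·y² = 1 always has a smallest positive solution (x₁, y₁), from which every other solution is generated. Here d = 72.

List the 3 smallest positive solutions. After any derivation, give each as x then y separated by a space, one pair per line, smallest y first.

d=72: √d = [8; 2,16] (ℓ=2, even), read p_1/q_1
k=0  a_k=8  p_k/q_k = 8/1
k=1  a_k=2  p_k/q_k = 17/2
→ (17, 2).  Check: 17²=289, 72·2²=288, difference 1.
(x_2, y_2) = (17·17 + 72·2·2, 17·2 + 2·17) = (577, 68)
(x_3, y_3) = (17·577 + 72·2·68, 17·68 + 2·577) = (19601, 2310)

17 2
577 68
19601 2310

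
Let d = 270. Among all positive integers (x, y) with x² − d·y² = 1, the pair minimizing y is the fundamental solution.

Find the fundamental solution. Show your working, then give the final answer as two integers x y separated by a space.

5291 322

d=270: √d = [16; 2,3,6,3,2,32] (ℓ=6, even), read p_5/q_5
step 0: (16, 1)  from 16·(1,0) + (0,1)
step 1: (33, 2)  from 2·(16,1) + (1,0)
step 2: (115, 7)  from 3·(33,2) + (16,1)
step 3: (723, 44)  from 6·(115,7) + (33,2)
step 4: (2284, 139)  from 3·(723,44) + (115,7)
step 5: (5291, 322)  from 2·(2284,139) + (723,44)
fundamental: x₁=5291, y₁=322  (since 27994681 − 270·103684 = 1)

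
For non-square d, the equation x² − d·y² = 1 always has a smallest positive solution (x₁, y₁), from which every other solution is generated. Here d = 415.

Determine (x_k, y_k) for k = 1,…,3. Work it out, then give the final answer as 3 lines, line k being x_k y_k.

18412804 903849
678062702284831 33284788965192
24970071273761872339444 1225732590794885332887

√415 = [20; 2,1,2,4,6,…,1,2,40, …], period ℓ=16 (even) → k=15
a_0=20:  p_0=20·1+0=20,  q_0=20·0+1=1
a_1=2:  p_1=2·20+1=41,  q_1=2·1+0=2
a_2=1:  p_2=1·41+20=61,  q_2=1·2+1=3
a_3=2:  p_3=2·61+41=163,  q_3=2·3+2=8
a_4=4:  p_4=4·163+61=713,  q_4=4·8+3=35
…
a_7=1:  p_7=1·5154+4441=9595,  q_7=1·253+218=471
a_8=3:  p_8=3·9595+5154=33939,  q_8=3·471+253=1666
a_9=1:  p_9=1·33939+9595=43534,  q_9=1·1666+471=2137
a_10=1:  p_10=1·43534+33939=77473,  q_10=1·2137+1666=3803
…
a_12=4:  p_12=4·508372+77473=2110961,  q_12=4·24955+3803=103623
a_13=2:  p_13=2·2110961+508372=4730294,  q_13=2·103623+24955=232201
a_14=1:  p_14=1·4730294+2110961=6841255,  q_14=1·232201+103623=335824
a_15=2:  p_15=2·6841255+4730294=18412804,  q_15=2·335824+232201=903849
fundamental: x₁=18412804, y₁=903849  (since 339031351142416 − 415·816943014801 = 1)
(x_2, y_2) = (18412804·18412804 + 415·903849·903849, 18412804·903849 + 903849·18412804) = (678062702284831, 33284788965192)
(x_3, y_3) = (18412804·678062702284831 + 415·903849·33284788965192, 18412804·33284788965192 + 903849·678062702284831) = (24970071273761872339444, 1225732590794885332887)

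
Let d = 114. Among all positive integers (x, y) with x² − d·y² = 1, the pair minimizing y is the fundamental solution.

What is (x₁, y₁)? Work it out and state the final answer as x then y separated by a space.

1025 96

d=114: √d = [10; 1,2,10,2,1,20] (ℓ=6, even), read p_5/q_5
step 0: (10, 1)  from 10·(1,0) + (0,1)
step 1: (11, 1)  from 1·(10,1) + (1,0)
step 2: (32, 3)  from 2·(11,1) + (10,1)
step 3: (331, 31)  from 10·(32,3) + (11,1)
step 4: (694, 65)  from 2·(331,31) + (32,3)
step 5: (1025, 96)  from 1·(694,65) + (331,31)
(x₁, y₁) = (1025, 96);  1025² − 114·96² = 1 ✓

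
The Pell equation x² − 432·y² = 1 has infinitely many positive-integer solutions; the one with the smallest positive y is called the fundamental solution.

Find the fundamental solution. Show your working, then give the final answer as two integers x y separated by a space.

1351 65

[20; 1,3,1,1,1,3,1,40] for √432; ℓ=8 ⇒ convergent index 7
i=0: a=20 ⇒ p=20, q=1
i=1: a=1 ⇒ p=21, q=1
…
i=3: a=1 ⇒ p=104, q=5
i=4: a=1 ⇒ p=187, q=9
…
i=6: a=3 ⇒ p=1060, q=51
i=7: a=1 ⇒ p=1351, q=65
fundamental: x₁=1351, y₁=65  (since 1825201 − 432·4225 = 1)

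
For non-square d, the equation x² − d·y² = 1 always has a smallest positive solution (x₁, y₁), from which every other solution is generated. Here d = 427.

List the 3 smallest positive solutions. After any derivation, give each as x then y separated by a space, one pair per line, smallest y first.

√427 → a₀=20, period (1,1,1,40); ℓ=4 even so k=3
k=0  a_k=20  p_k/q_k = 20/1
…
k=2  a_k=1  p_k/q_k = 41/2
k=3  a_k=1  p_k/q_k = 62/3
fundamental: x₁=62, y₁=3  (since 3844 − 427·9 = 1)
n=2: (62,3)∘(62,3) = (62·62+427·3·3, 62·3+3·62) = (7687,372)
n=3: (7687,372)∘(62,3) = (62·7687+427·3·372, 62·372+3·7687) = (953126,46125)

62 3
7687 372
953126 46125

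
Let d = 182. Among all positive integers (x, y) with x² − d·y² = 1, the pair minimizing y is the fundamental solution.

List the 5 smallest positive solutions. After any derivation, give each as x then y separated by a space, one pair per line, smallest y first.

27 2
1457 108
78651 5830
4245697 314712
229188987 16988618

√182 = [13; 2,26, …], period ℓ=2 (even) → k=1
i=0: a=13 ⇒ p=13, q=1
i=1: a=2 ⇒ p=27, q=2
(x₁, y₁) = (27, 2);  27² − 182·2² = 1 ✓
k=2:  x_2 = 27·27+182·2·2 = 1457,  y_2 = 27·2+2·27 = 108
k=3:  x_3 = 27·1457+182·2·108 = 78651,  y_3 = 27·108+2·1457 = 5830
k=4:  x_4 = 27·78651+182·2·5830 = 4245697,  y_4 = 27·5830+2·78651 = 314712
k=5:  x_5 = 27·4245697+182·2·314712 = 229188987,  y_5 = 27·314712+2·4245697 = 16988618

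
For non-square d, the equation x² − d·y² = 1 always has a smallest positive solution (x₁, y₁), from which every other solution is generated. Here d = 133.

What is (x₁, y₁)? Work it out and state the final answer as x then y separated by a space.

[11; 1,1,7,5,1,…,1,1,22] for √133; ℓ=16 ⇒ convergent index 15
step 0: (11, 1)  from 11·(1,0) + (0,1)
step 1: (12, 1)  from 1·(11,1) + (1,0)
step 2: (23, 2)  from 1·(12,1) + (11,1)
step 3: (173, 15)  from 7·(23,2) + (12,1)
step 4: (888, 77)  from 5·(173,15) + (23,2)
…
step 6: (1949, 169)  from 1·(1061,92) + (888,77)
step 7: (3010, 261)  from 1·(1949,169) + (1061,92)
step 8: (7969, 691)  from 2·(3010,261) + (1949,169)
step 9: (10979, 952)  from 1·(7969,691) + (3010,261)
step 10: (18948, 1643)  from 1·(10979,952) + (7969,691)
…
step 12: (168583, 14618)  from 5·(29927,2595) + (18948,1643)
step 13: (1210008, 104921)  from 7·(168583,14618) + (29927,2595)
step 14: (1378591, 119539)  from 1·(1210008,104921) + (168583,14618)
step 15: (2588599, 224460)  from 1·(1378591,119539) + (1210008,104921)
fundamental: x₁=2588599, y₁=224460  (since 6700844782801 − 133·50382291600 = 1)

2588599 224460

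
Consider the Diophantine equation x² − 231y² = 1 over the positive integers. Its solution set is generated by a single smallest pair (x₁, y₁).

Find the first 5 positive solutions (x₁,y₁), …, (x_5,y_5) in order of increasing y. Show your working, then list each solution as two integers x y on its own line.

76 5
11551 760
1755676 115515
266851201 17557520
40559626876 2668627525

√231 → a₀=15, period (5,30); ℓ=2 even so k=1
i=0: a=15 ⇒ p=15, q=1
i=1: a=5 ⇒ p=76, q=5
fundamental: x₁=76, y₁=5  (since 5776 − 231·25 = 1)
n=2: (76,5)∘(76,5) = (76·76+231·5·5, 76·5+5·76) = (11551,760)
n=3: (11551,760)∘(76,5) = (76·11551+231·5·760, 76·760+5·11551) = (1755676,115515)
n=4: (1755676,115515)∘(76,5) = (76·1755676+231·5·115515, 76·115515+5·1755676) = (266851201,17557520)
n=5: (266851201,17557520)∘(76,5) = (76·266851201+231·5·17557520, 76·17557520+5·266851201) = (40559626876,2668627525)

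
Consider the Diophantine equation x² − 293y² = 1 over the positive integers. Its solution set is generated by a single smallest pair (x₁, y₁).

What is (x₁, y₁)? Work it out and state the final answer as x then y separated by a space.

12320649 719780

√293 → a₀=17, period (8,1,1,8,34); ℓ=5 odd so k=9
step 0: (17, 1)  from 17·(1,0) + (0,1)
…
step 6: (679914, 39721)  from 8·(84679,4947) + (2482,145)
…
step 8: (1444507, 84389)  from 1·(764593,44668) + (679914,39721)
step 9: (12320649, 719780)  from 8·(1444507,84389) + (764593,44668)
fundamental: x₁=12320649, y₁=719780  (since 151798391781201 − 293·518083248400 = 1)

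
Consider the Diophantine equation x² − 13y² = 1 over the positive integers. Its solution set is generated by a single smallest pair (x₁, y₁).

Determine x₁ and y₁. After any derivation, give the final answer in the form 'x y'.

649 180

d=13: √d = [3; 1,1,1,1,6] (ℓ=5, odd), read p_9/q_9
i=0: a=3 ⇒ p=3, q=1
i=1: a=1 ⇒ p=4, q=1
…
i=3: a=1 ⇒ p=11, q=3
i=4: a=1 ⇒ p=18, q=5
i=5: a=6 ⇒ p=119, q=33
…
i=8: a=1 ⇒ p=393, q=109
i=9: a=1 ⇒ p=649, q=180
→ (649, 180).  Check: 649²=421201, 13·180²=421200, difference 1.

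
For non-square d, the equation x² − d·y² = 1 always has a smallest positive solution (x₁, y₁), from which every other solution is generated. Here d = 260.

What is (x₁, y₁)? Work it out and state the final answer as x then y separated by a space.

√260 = [16; 8,32, …], period ℓ=2 (even) → k=1
a_0=16:  p_0=16·1+0=16,  q_0=16·0+1=1
a_1=8:  p_1=8·16+1=129,  q_1=8·1+0=8
(x₁, y₁) = (129, 8);  129² − 260·8² = 1 ✓

129 8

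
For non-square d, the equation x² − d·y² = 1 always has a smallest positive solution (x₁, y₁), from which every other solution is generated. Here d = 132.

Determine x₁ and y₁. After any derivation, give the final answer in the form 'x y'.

√132 = [11; 2,22, …], period ℓ=2 (even) → k=1
step 0: (11, 1)  from 11·(1,0) + (0,1)
step 1: (23, 2)  from 2·(11,1) + (1,0)
fundamental: x₁=23, y₁=2  (since 529 − 132·4 = 1)

23 2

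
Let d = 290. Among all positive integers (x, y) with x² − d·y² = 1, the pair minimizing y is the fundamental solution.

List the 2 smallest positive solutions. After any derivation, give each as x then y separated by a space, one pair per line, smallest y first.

579 34
670481 39372

[17; 34] for √290; ℓ=1 ⇒ convergent index 1
a_0=17:  p_0=17·1+0=17,  q_0=17·0+1=1
a_1=34:  p_1=34·17+1=579,  q_1=34·1+0=34
→ (579, 34).  Check: 579²=335241, 290·34²=335240, difference 1.
(x_2, y_2) = (579·579 + 290·34·34, 579·34 + 34·579) = (670481, 39372)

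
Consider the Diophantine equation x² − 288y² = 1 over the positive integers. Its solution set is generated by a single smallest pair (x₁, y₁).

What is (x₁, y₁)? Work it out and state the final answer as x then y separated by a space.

√288 → a₀=16, period (1,32); ℓ=2 even so k=1
i=0: a=16 ⇒ p=16, q=1
i=1: a=1 ⇒ p=17, q=1
(x₁, y₁) = (17, 1);  17² − 288·1² = 1 ✓

17 1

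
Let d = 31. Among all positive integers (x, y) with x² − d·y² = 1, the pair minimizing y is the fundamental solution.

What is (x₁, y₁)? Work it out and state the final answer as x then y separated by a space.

1520 273

[5; 1,1,3,5,3,1,1,10] for √31; ℓ=8 ⇒ convergent index 7
step 0: (5, 1)  from 5·(1,0) + (0,1)
step 1: (6, 1)  from 1·(5,1) + (1,0)
…
step 4: (206, 37)  from 5·(39,7) + (11,2)
…
step 6: (863, 155)  from 1·(657,118) + (206,37)
step 7: (1520, 273)  from 1·(863,155) + (657,118)
→ (1520, 273).  Check: 1520²=2310400, 31·273²=2310399, difference 1.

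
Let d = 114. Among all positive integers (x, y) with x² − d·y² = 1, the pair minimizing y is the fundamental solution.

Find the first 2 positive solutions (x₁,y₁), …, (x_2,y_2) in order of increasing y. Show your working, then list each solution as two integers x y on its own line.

1025 96
2101249 196800

[10; 1,2,10,2,1,20] for √114; ℓ=6 ⇒ convergent index 5
k=0  a_k=10  p_k/q_k = 10/1
k=1  a_k=1  p_k/q_k = 11/1
k=2  a_k=2  p_k/q_k = 32/3
k=3  a_k=10  p_k/q_k = 331/31
k=4  a_k=2  p_k/q_k = 694/65
k=5  a_k=1  p_k/q_k = 1025/96
→ (1025, 96).  Check: 1025²=1050625, 114·96²=1050624, difference 1.
k=2:  x_2 = 1025·1025+114·96·96 = 2101249,  y_2 = 1025·96+96·1025 = 196800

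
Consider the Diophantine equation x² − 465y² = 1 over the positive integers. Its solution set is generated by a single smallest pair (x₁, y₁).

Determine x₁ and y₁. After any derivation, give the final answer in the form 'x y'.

[21; 1,1,3,2,2,2,3,1,1,42] for √465; ℓ=10 ⇒ convergent index 9
a_0=21:  p_0=21·1+0=21,  q_0=21·0+1=1
a_1=1:  p_1=1·21+1=22,  q_1=1·1+0=1
a_2=1:  p_2=1·22+21=43,  q_2=1·1+1=2
…
a_4=2:  p_4=2·151+43=345,  q_4=2·7+2=16
a_5=2:  p_5=2·345+151=841,  q_5=2·16+7=39
a_6=2:  p_6=2·841+345=2027,  q_6=2·39+16=94
…
a_8=1:  p_8=1·6922+2027=8949,  q_8=1·321+94=415
a_9=1:  p_9=1·8949+6922=15871,  q_9=1·415+321=736
→ (15871, 736).  Check: 15871²=251888641, 465·736²=251888640, difference 1.

15871 736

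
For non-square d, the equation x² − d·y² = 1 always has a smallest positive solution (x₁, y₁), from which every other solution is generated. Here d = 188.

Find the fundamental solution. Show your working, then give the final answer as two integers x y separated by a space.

4607 336

d=188: √d = [13; 1,2,2,6,2,2,1,26] (ℓ=8, even), read p_7/q_7
step 0: (13, 1)  from 13·(1,0) + (0,1)
…
step 2: (41, 3)  from 2·(14,1) + (13,1)
…
step 4: (617, 45)  from 6·(96,7) + (41,3)
step 5: (1330, 97)  from 2·(617,45) + (96,7)
step 6: (3277, 239)  from 2·(1330,97) + (617,45)
step 7: (4607, 336)  from 1·(3277,239) + (1330,97)
→ (4607, 336).  Check: 4607²=21224449, 188·336²=21224448, difference 1.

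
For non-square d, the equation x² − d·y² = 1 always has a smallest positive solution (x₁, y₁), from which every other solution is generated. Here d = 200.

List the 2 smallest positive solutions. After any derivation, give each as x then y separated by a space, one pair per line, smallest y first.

99 7
19601 1386

√200 → a₀=14, period (7,28); ℓ=2 even so k=1
a_0=14:  p_0=14·1+0=14,  q_0=14·0+1=1
a_1=7:  p_1=7·14+1=99,  q_1=7·1+0=7
→ (99, 7).  Check: 99²=9801, 200·7²=9800, difference 1.
k=2:  x_2 = 99·99+200·7·7 = 19601,  y_2 = 99·7+7·99 = 1386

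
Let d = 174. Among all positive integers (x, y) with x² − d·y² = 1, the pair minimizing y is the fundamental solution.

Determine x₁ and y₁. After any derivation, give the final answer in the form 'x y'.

1451 110

d=174: √d = [13; 5,4,5,26] (ℓ=4, even), read p_3/q_3
step 0: (13, 1)  from 13·(1,0) + (0,1)
step 1: (66, 5)  from 5·(13,1) + (1,0)
step 2: (277, 21)  from 4·(66,5) + (13,1)
step 3: (1451, 110)  from 5·(277,21) + (66,5)
fundamental: x₁=1451, y₁=110  (since 2105401 − 174·12100 = 1)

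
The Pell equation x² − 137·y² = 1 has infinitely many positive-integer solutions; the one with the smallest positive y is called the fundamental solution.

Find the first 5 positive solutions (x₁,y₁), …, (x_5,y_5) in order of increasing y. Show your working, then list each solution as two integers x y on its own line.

√137 → a₀=11, period (1,2,2,1,1,2,2,1,22); ℓ=9 odd so k=17
k=0  a_k=11  p_k/q_k = 11/1
k=1  a_k=1  p_k/q_k = 12/1
k=2  a_k=2  p_k/q_k = 35/3
…
k=5  a_k=1  p_k/q_k = 199/17
k=6  a_k=2  p_k/q_k = 515/44
…
k=10  a_k=1  p_k/q_k = 41341/3532
k=11  a_k=2  p_k/q_k = 122279/10447
k=12  a_k=2  p_k/q_k = 285899/24426
k=13  a_k=1  p_k/q_k = 408178/34873
k=14  a_k=1  p_k/q_k = 694077/59299
k=15  a_k=2  p_k/q_k = 1796332/153471
k=16  a_k=2  p_k/q_k = 4286741/366241
k=17  a_k=1  p_k/q_k = 6083073/519712
fundamental: x₁=6083073, y₁=519712  (since 37003777123329 − 137·270100562944 = 1)
k=2:  x_2 = 6083073·6083073+137·519712·519712 = 74007554246657,  y_2 = 6083073·519712+519712·6083073 = 6322892069952
k=3:  x_3 = 6083073·74007554246657+137·519712·6322892069952 = 900386710067742990849,  y_3 = 6083073·6322892069952+519712·74007554246657 = 76925228065277725280
k=4:  x_4 = 6083073·900386710067742990849+137·519712·76925228065277725280 = 10954236171143757109591351297,  y_4 = 6083073·76925228065277725280+519712·900386710067742990849 = 935883555725460013412300928
k=5:  x_5 = 6083073·10954236171143757109591351297+137·519712·935883555725460013412300928 = 133270836576615035597116312473600513,  y_5 = 6083073·935883555725460013412300928+519712·10954236171143757109591351297 = 11386095977955005515107946008258208

6083073 519712
74007554246657 6322892069952
900386710067742990849 76925228065277725280
10954236171143757109591351297 935883555725460013412300928
133270836576615035597116312473600513 11386095977955005515107946008258208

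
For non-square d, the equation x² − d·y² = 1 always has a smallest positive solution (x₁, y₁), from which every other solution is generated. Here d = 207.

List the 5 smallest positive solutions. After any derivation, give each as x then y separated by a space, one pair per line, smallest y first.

1151 80
2649601 184160
6099380351 423936240
14040770918401 975901040320
32321848554778751 2246523770880400

[14; 2,1,1,2,1,1,2,28] for √207; ℓ=8 ⇒ convergent index 7
i=0: a=14 ⇒ p=14, q=1
i=1: a=2 ⇒ p=29, q=2
…
i=3: a=1 ⇒ p=72, q=5
…
i=6: a=1 ⇒ p=446, q=31
i=7: a=2 ⇒ p=1151, q=80
fundamental: x₁=1151, y₁=80  (since 1324801 − 207·6400 = 1)
(x_2, y_2) = (1151·1151 + 207·80·80, 1151·80 + 80·1151) = (2649601, 184160)
(x_3, y_3) = (1151·2649601 + 207·80·184160, 1151·184160 + 80·2649601) = (6099380351, 423936240)
(x_4, y_4) = (1151·6099380351 + 207·80·423936240, 1151·423936240 + 80·6099380351) = (14040770918401, 975901040320)
(x_5, y_5) = (1151·14040770918401 + 207·80·975901040320, 1151·975901040320 + 80·14040770918401) = (32321848554778751, 2246523770880400)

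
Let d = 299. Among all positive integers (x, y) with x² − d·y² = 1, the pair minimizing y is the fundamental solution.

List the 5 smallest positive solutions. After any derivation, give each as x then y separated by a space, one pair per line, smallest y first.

√299 = [17; 3,2,3,34, …], period ℓ=4 (even) → k=3
i=0: a=17 ⇒ p=17, q=1
i=1: a=3 ⇒ p=52, q=3
i=2: a=2 ⇒ p=121, q=7
i=3: a=3 ⇒ p=415, q=24
→ (415, 24).  Check: 415²=172225, 299·24²=172224, difference 1.
(x_2, y_2) = (415·415 + 299·24·24, 415·24 + 24·415) = (344449, 19920)
(x_3, y_3) = (415·344449 + 299·24·19920, 415·19920 + 24·344449) = (285892255, 16533576)
(x_4, y_4) = (415·285892255 + 299·24·16533576, 415·16533576 + 24·285892255) = (237290227201, 13722848160)
(x_5, y_5) = (415·237290227201 + 299·24·13722848160, 415·13722848160 + 24·237290227201) = (196950602684575, 11389947439224)

415 24
344449 19920
285892255 16533576
237290227201 13722848160
196950602684575 11389947439224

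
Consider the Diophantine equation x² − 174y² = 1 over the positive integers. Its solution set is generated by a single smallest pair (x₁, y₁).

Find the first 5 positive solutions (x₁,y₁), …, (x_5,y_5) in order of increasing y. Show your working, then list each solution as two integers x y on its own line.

1451 110
4210801 319220
12219743051 926376330
35461690123201 2688343790440
102909812517786251 7801572753480550

√174 = [13; 5,4,5,26, …], period ℓ=4 (even) → k=3
step 0: (13, 1)  from 13·(1,0) + (0,1)
…
step 2: (277, 21)  from 4·(66,5) + (13,1)
step 3: (1451, 110)  from 5·(277,21) + (66,5)
→ (1451, 110).  Check: 1451²=2105401, 174·110²=2105400, difference 1.
n=2: (1451,110)∘(1451,110) = (1451·1451+174·110·110, 1451·110+110·1451) = (4210801,319220)
n=3: (4210801,319220)∘(1451,110) = (1451·4210801+174·110·319220, 1451·319220+110·4210801) = (12219743051,926376330)
n=4: (12219743051,926376330)∘(1451,110) = (1451·12219743051+174·110·926376330, 1451·926376330+110·12219743051) = (35461690123201,2688343790440)
n=5: (35461690123201,2688343790440)∘(1451,110) = (1451·35461690123201+174·110·2688343790440, 1451·2688343790440+110·35461690123201) = (102909812517786251,7801572753480550)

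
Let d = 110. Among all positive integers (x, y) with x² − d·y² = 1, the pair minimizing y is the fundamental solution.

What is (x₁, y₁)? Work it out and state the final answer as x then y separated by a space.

d=110: √d = [10; 2,20] (ℓ=2, even), read p_1/q_1
k=0  a_k=10  p_k/q_k = 10/1
k=1  a_k=2  p_k/q_k = 21/2
(x₁, y₁) = (21, 2);  21² − 110·2² = 1 ✓

21 2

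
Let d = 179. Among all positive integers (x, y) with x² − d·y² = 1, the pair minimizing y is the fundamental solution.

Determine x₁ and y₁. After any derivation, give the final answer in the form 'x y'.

4190210 313191

[13; 2,1,1,1,3,…,1,2,26] for √179; ℓ=14 ⇒ convergent index 13
i=0: a=13 ⇒ p=13, q=1
i=1: a=2 ⇒ p=27, q=2
…
i=3: a=1 ⇒ p=67, q=5
i=4: a=1 ⇒ p=107, q=8
…
i=6: a=5 ⇒ p=2047, q=153
…
i=9: a=3 ⇒ p=438125, q=32747
…
i=11: a=1 ⇒ p=1013292, q=75737
i=12: a=1 ⇒ p=1588459, q=118727
i=13: a=2 ⇒ p=4190210, q=313191
(x₁, y₁) = (4190210, 313191);  4190210² − 179·313191² = 1 ✓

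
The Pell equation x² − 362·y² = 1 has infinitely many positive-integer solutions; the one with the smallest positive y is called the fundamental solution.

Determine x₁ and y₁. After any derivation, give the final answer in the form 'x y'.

d=362: √d = [19; 38] (ℓ=1, odd), read p_1/q_1
a_0=19:  p_0=19·1+0=19,  q_0=19·0+1=1
a_1=38:  p_1=38·19+1=723,  q_1=38·1+0=38
→ (723, 38).  Check: 723²=522729, 362·38²=522728, difference 1.

723 38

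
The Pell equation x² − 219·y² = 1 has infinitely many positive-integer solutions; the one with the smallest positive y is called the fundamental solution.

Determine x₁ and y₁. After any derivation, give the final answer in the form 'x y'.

√219 → a₀=14, period (1,3,1,28); ℓ=4 even so k=3
i=0: a=14 ⇒ p=14, q=1
…
i=2: a=3 ⇒ p=59, q=4
i=3: a=1 ⇒ p=74, q=5
(x₁, y₁) = (74, 5);  74² − 219·5² = 1 ✓

74 5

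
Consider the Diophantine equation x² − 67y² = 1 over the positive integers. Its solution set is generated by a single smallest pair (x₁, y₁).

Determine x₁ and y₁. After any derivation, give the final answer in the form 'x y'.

48842 5967

[8; 5,2,1,1,7,1,1,2,5,16] for √67; ℓ=10 ⇒ convergent index 9
k=0  a_k=8  p_k/q_k = 8/1
…
k=2  a_k=2  p_k/q_k = 90/11
k=3  a_k=1  p_k/q_k = 131/16
k=4  a_k=1  p_k/q_k = 221/27
k=5  a_k=7  p_k/q_k = 1678/205
k=6  a_k=1  p_k/q_k = 1899/232
k=7  a_k=1  p_k/q_k = 3577/437
k=8  a_k=2  p_k/q_k = 9053/1106
k=9  a_k=5  p_k/q_k = 48842/5967
fundamental: x₁=48842, y₁=5967  (since 2385540964 − 67·35605089 = 1)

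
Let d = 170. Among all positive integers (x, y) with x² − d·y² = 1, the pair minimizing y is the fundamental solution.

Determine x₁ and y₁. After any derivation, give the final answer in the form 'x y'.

339 26

√170 → a₀=13, period (26); ℓ=1 odd so k=1
step 0: (13, 1)  from 13·(1,0) + (0,1)
step 1: (339, 26)  from 26·(13,1) + (1,0)
→ (339, 26).  Check: 339²=114921, 170·26²=114920, difference 1.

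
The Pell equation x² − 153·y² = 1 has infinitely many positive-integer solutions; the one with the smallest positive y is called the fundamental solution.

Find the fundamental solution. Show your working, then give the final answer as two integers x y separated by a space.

√153 → a₀=12, period (2,1,2,2,2,1,2,24); ℓ=8 even so k=7
i=0: a=12 ⇒ p=12, q=1
…
i=3: a=2 ⇒ p=99, q=8
i=4: a=2 ⇒ p=235, q=19
i=5: a=2 ⇒ p=569, q=46
i=6: a=1 ⇒ p=804, q=65
i=7: a=2 ⇒ p=2177, q=176
(x₁, y₁) = (2177, 176);  2177² − 153·176² = 1 ✓

2177 176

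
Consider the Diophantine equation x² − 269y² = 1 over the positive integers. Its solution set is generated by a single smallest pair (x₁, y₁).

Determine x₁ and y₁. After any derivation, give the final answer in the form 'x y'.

13449 820

d=269: √d = [16; 2,2,32] (ℓ=3, odd), read p_5/q_5
step 0: (16, 1)  from 16·(1,0) + (0,1)
step 1: (33, 2)  from 2·(16,1) + (1,0)
…
step 3: (2657, 162)  from 32·(82,5) + (33,2)
step 4: (5396, 329)  from 2·(2657,162) + (82,5)
step 5: (13449, 820)  from 2·(5396,329) + (2657,162)
fundamental: x₁=13449, y₁=820  (since 180875601 − 269·672400 = 1)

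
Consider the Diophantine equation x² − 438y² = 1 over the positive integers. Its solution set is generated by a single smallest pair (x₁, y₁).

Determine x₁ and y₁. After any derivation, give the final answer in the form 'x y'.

293 14

√438 → a₀=20, period (1,12,1,40); ℓ=4 even so k=3
k=0  a_k=20  p_k/q_k = 20/1
k=1  a_k=1  p_k/q_k = 21/1
k=2  a_k=12  p_k/q_k = 272/13
k=3  a_k=1  p_k/q_k = 293/14
(x₁, y₁) = (293, 14);  293² − 438·14² = 1 ✓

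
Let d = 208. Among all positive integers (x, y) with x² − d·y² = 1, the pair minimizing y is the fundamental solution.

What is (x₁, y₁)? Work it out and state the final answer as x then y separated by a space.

649 45

√208 → a₀=14, period (2,2,1,2,2,28); ℓ=6 even so k=5
a_0=14:  p_0=14·1+0=14,  q_0=14·0+1=1
…
a_2=2:  p_2=2·29+14=72,  q_2=2·2+1=5
a_3=1:  p_3=1·72+29=101,  q_3=1·5+2=7
a_4=2:  p_4=2·101+72=274,  q_4=2·7+5=19
a_5=2:  p_5=2·274+101=649,  q_5=2·19+7=45
→ (649, 45).  Check: 649²=421201, 208·45²=421200, difference 1.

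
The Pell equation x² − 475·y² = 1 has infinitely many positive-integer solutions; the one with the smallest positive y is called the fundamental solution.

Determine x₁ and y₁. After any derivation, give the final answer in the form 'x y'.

57799 2652

√475 = [21; 1,3,1,6,2,6,1,3,1,42, …], period ℓ=10 (even) → k=9
i=0: a=21 ⇒ p=21, q=1
i=1: a=1 ⇒ p=22, q=1
i=2: a=3 ⇒ p=87, q=4
i=3: a=1 ⇒ p=109, q=5
i=4: a=6 ⇒ p=741, q=34
i=5: a=2 ⇒ p=1591, q=73
i=6: a=6 ⇒ p=10287, q=472
i=7: a=1 ⇒ p=11878, q=545
i=8: a=3 ⇒ p=45921, q=2107
i=9: a=1 ⇒ p=57799, q=2652
(x₁, y₁) = (57799, 2652);  57799² − 475·2652² = 1 ✓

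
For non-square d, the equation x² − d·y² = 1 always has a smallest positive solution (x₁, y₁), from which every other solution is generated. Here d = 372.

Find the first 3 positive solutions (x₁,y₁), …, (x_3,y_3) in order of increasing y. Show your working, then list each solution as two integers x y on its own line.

d=372: √d = [19; 3,2,12,2,3,38] (ℓ=6, even), read p_5/q_5
step 0: (19, 1)  from 19·(1,0) + (0,1)
…
step 4: (3491, 181)  from 2·(1678,87) + (135,7)
step 5: (12151, 630)  from 3·(3491,181) + (1678,87)
fundamental: x₁=12151, y₁=630  (since 147646801 − 372·396900 = 1)
(12151+630√372)^2 = 295293601 + 15310260√372
(12151+630√372)^3 = 7176225079351 + 372069937890√372

12151 630
295293601 15310260
7176225079351 372069937890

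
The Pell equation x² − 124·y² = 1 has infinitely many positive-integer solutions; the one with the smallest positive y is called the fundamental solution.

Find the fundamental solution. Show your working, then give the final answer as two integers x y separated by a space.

4620799 414960

√124 = [11; 7,2,1,1,1,…,2,7,22, …], period ℓ=16 (even) → k=15
a_0=11:  p_0=11·1+0=11,  q_0=11·0+1=1
…
a_3=1:  p_3=1·167+78=245,  q_3=1·15+7=22
a_4=1:  p_4=1·245+167=412,  q_4=1·22+15=37
a_5=1:  p_5=1·412+245=657,  q_5=1·37+22=59
a_6=3:  p_6=3·657+412=2383,  q_6=3·59+37=214
a_7=1:  p_7=1·2383+657=3040,  q_7=1·214+59=273
…
a_9=1:  p_9=1·14543+3040=17583,  q_9=1·1306+273=1579
…
a_11=1:  p_11=1·67292+17583=84875,  q_11=1·6043+1579=7622
a_12=1:  p_12=1·84875+67292=152167,  q_12=1·7622+6043=13665
a_13=1:  p_13=1·152167+84875=237042,  q_13=1·13665+7622=21287
a_14=2:  p_14=2·237042+152167=626251,  q_14=2·21287+13665=56239
a_15=7:  p_15=7·626251+237042=4620799,  q_15=7·56239+21287=414960
→ (4620799, 414960).  Check: 4620799²=21351783398401, 124·414960²=21351783398400, difference 1.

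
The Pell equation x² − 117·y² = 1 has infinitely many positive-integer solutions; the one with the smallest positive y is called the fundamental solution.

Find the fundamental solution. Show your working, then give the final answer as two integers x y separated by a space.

[10; 1,4,2,4,1,20] for √117; ℓ=6 ⇒ convergent index 5
step 0: (10, 1)  from 10·(1,0) + (0,1)
…
step 2: (54, 5)  from 4·(11,1) + (10,1)
step 3: (119, 11)  from 2·(54,5) + (11,1)
step 4: (530, 49)  from 4·(119,11) + (54,5)
step 5: (649, 60)  from 1·(530,49) + (119,11)
fundamental: x₁=649, y₁=60  (since 421201 − 117·3600 = 1)

649 60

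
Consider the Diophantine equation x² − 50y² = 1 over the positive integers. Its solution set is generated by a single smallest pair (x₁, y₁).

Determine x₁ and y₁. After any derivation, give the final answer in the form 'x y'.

√50 = [7; 14, …], period ℓ=1 (odd) → k=1
k=0  a_k=7  p_k/q_k = 7/1
k=1  a_k=14  p_k/q_k = 99/14
(x₁, y₁) = (99, 14);  99² − 50·14² = 1 ✓

99 14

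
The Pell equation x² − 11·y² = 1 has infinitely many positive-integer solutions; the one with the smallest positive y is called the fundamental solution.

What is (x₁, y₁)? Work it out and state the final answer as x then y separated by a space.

10 3

√11 → a₀=3, period (3,6); ℓ=2 even so k=1
i=0: a=3 ⇒ p=3, q=1
i=1: a=3 ⇒ p=10, q=3
→ (10, 3).  Check: 10²=100, 11·3²=99, difference 1.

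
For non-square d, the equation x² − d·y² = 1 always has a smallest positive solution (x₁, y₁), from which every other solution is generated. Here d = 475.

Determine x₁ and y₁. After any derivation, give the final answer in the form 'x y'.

√475 = [21; 1,3,1,6,2,6,1,3,1,42, …], period ℓ=10 (even) → k=9
k=0  a_k=21  p_k/q_k = 21/1
…
k=2  a_k=3  p_k/q_k = 87/4
…
k=4  a_k=6  p_k/q_k = 741/34
k=5  a_k=2  p_k/q_k = 1591/73
…
k=7  a_k=1  p_k/q_k = 11878/545
k=8  a_k=3  p_k/q_k = 45921/2107
k=9  a_k=1  p_k/q_k = 57799/2652
→ (57799, 2652).  Check: 57799²=3340724401, 475·2652²=3340724400, difference 1.

57799 2652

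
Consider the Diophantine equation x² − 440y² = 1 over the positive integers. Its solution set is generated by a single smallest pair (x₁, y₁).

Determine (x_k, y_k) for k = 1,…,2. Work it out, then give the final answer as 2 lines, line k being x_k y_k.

21 1
881 42

d=440: √d = [20; 1,40] (ℓ=2, even), read p_1/q_1
step 0: (20, 1)  from 20·(1,0) + (0,1)
step 1: (21, 1)  from 1·(20,1) + (1,0)
fundamental: x₁=21, y₁=1  (since 441 − 440·1 = 1)
(21+1√440)^2 = 881 + 42√440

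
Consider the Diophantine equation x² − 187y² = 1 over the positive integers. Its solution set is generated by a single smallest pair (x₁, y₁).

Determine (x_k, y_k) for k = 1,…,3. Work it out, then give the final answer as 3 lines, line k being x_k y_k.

1682 123
5658247 413772
19034341226 1391928885

d=187: √d = [13; 1,2,13,2,1,26] (ℓ=6, even), read p_5/q_5
k=0  a_k=13  p_k/q_k = 13/1
k=1  a_k=1  p_k/q_k = 14/1
…
k=4  a_k=2  p_k/q_k = 1135/83
k=5  a_k=1  p_k/q_k = 1682/123
(x₁, y₁) = (1682, 123);  1682² − 187·123² = 1 ✓
k=2:  x_2 = 1682·1682+187·123·123 = 5658247,  y_2 = 1682·123+123·1682 = 413772
k=3:  x_3 = 1682·5658247+187·123·413772 = 19034341226,  y_3 = 1682·413772+123·5658247 = 1391928885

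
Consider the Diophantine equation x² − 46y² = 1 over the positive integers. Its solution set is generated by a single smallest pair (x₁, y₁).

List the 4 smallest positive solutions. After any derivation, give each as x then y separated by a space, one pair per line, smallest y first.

√46 → a₀=6, period (1,3,1,1,2,6,2,1,1,3,1,12); ℓ=12 even so k=11
step 0: (6, 1)  from 6·(1,0) + (0,1)
step 1: (7, 1)  from 1·(6,1) + (1,0)
…
step 3: (34, 5)  from 1·(27,4) + (7,1)
step 4: (61, 9)  from 1·(34,5) + (27,4)
…
step 8: (3147, 464)  from 1·(2150,317) + (997,147)
step 9: (5297, 781)  from 1·(3147,464) + (2150,317)
step 10: (19038, 2807)  from 3·(5297,781) + (3147,464)
step 11: (24335, 3588)  from 1·(19038,2807) + (5297,781)
fundamental: x₁=24335, y₁=3588  (since 592192225 − 46·12873744 = 1)
k=2:  x_2 = 24335·24335+46·3588·3588 = 1184384449,  y_2 = 24335·3588+3588·24335 = 174627960
k=3:  x_3 = 24335·1184384449+46·3588·174627960 = 57643991108495,  y_3 = 24335·174627960+3588·1184384449 = 8499142809612
k=4:  x_4 = 24335·57643991108495+46·3588·8499142809612 = 2805533046066067201,  y_4 = 24335·8499142809612+3588·57643991108495 = 413653280369188080

24335 3588
1184384449 174627960
57643991108495 8499142809612
2805533046066067201 413653280369188080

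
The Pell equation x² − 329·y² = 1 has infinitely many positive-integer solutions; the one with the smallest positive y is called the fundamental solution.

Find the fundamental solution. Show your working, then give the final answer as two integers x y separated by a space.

2376415 131016

[18; 7,4,2,1,1,4,1,1,2,4,7,36] for √329; ℓ=12 ⇒ convergent index 11
k=0  a_k=18  p_k/q_k = 18/1
k=1  a_k=7  p_k/q_k = 127/7
…
k=5  a_k=1  p_k/q_k = 2884/159
…
k=10  a_k=4  p_k/q_k = 328794/18127
k=11  a_k=7  p_k/q_k = 2376415/131016
fundamental: x₁=2376415, y₁=131016  (since 5647348252225 − 329·17165192256 = 1)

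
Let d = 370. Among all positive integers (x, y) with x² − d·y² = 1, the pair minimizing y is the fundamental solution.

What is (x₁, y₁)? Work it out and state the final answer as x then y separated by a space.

213859 11118

√370 → a₀=19, period (4,4,38); ℓ=3 odd so k=5
i=0: a=19 ⇒ p=19, q=1
…
i=2: a=4 ⇒ p=327, q=17
i=3: a=38 ⇒ p=12503, q=650
i=4: a=4 ⇒ p=50339, q=2617
i=5: a=4 ⇒ p=213859, q=11118
fundamental: x₁=213859, y₁=11118  (since 45735671881 − 370·123609924 = 1)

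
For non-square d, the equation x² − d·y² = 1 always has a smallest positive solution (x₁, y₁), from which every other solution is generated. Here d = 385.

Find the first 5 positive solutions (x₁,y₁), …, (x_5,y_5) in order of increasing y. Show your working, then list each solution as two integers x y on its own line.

√385 → a₀=19, period (1,1,1,1,1,…,1,1,38); ℓ=16 even so k=15
step 0: (19, 1)  from 19·(1,0) + (0,1)
step 1: (20, 1)  from 1·(19,1) + (1,0)
step 2: (39, 2)  from 1·(20,1) + (19,1)
…
step 5: (157, 8)  from 1·(98,5) + (59,3)
…
step 7: (726, 37)  from 1·(569,29) + (157,8)
…
step 9: (2747, 140)  from 1·(2021,103) + (726,37)
…
step 12: (23271, 1186)  from 1·(13009,663) + (10262,523)
…
step 14: (59551, 3035)  from 1·(36280,1849) + (23271,1186)
step 15: (95831, 4884)  from 1·(59551,3035) + (36280,1849)
→ (95831, 4884).  Check: 95831²=9183580561, 385·4884²=9183580560, difference 1.
(x_2, y_2) = (95831·95831 + 385·4884·4884, 95831·4884 + 4884·95831) = (18367161121, 936077208)
(x_3, y_3) = (95831·18367161121 + 385·4884·936077208, 95831·936077208 + 4884·18367161121) = (3520286834677271, 179410429834812)
(x_4, y_4) = (95831·3520286834677271 + 385·4884·179410429834812, 95831·179410429834812 + 4884·3520286834677271) = (674705215289547953281, 34386161802063660336)
(x_5, y_5) = (95831·674705215289547953281 + 385·4884·34386161802063660336, 95831·34386161802063660336 + 4884·674705215289547953281) = (129315350969305052987065751, 6590520543127714837483620)

95831 4884
18367161121 936077208
3520286834677271 179410429834812
674705215289547953281 34386161802063660336
129315350969305052987065751 6590520543127714837483620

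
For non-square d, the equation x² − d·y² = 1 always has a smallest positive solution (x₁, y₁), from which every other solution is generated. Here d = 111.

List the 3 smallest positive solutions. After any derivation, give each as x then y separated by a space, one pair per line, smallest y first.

295 28
174049 16520
102688615 9746772

[10; 1,1,6,1,1,20] for √111; ℓ=6 ⇒ convergent index 5
a_0=10:  p_0=10·1+0=10,  q_0=10·0+1=1
a_1=1:  p_1=1·10+1=11,  q_1=1·1+0=1
a_2=1:  p_2=1·11+10=21,  q_2=1·1+1=2
…
a_4=1:  p_4=1·137+21=158,  q_4=1·13+2=15
a_5=1:  p_5=1·158+137=295,  q_5=1·15+13=28
→ (295, 28).  Check: 295²=87025, 111·28²=87024, difference 1.
(x_2, y_2) = (295·295 + 111·28·28, 295·28 + 28·295) = (174049, 16520)
(x_3, y_3) = (295·174049 + 111·28·16520, 295·16520 + 28·174049) = (102688615, 9746772)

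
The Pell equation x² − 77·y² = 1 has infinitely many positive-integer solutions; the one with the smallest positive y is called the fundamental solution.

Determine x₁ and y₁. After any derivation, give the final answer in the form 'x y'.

√77 → a₀=8, period (1,3,2,3,1,16); ℓ=6 even so k=5
step 0: (8, 1)  from 8·(1,0) + (0,1)
step 1: (9, 1)  from 1·(8,1) + (1,0)
step 2: (35, 4)  from 3·(9,1) + (8,1)
step 3: (79, 9)  from 2·(35,4) + (9,1)
step 4: (272, 31)  from 3·(79,9) + (35,4)
step 5: (351, 40)  from 1·(272,31) + (79,9)
(x₁, y₁) = (351, 40);  351² − 77·40² = 1 ✓

351 40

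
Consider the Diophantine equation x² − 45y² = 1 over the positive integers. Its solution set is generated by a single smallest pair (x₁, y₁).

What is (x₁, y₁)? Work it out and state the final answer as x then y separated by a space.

161 24

[6; 1,2,2,2,1,12] for √45; ℓ=6 ⇒ convergent index 5
a_0=6:  p_0=6·1+0=6,  q_0=6·0+1=1
a_1=1:  p_1=1·6+1=7,  q_1=1·1+0=1
a_2=2:  p_2=2·7+6=20,  q_2=2·1+1=3
a_3=2:  p_3=2·20+7=47,  q_3=2·3+1=7
a_4=2:  p_4=2·47+20=114,  q_4=2·7+3=17
a_5=1:  p_5=1·114+47=161,  q_5=1·17+7=24
fundamental: x₁=161, y₁=24  (since 25921 − 45·576 = 1)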